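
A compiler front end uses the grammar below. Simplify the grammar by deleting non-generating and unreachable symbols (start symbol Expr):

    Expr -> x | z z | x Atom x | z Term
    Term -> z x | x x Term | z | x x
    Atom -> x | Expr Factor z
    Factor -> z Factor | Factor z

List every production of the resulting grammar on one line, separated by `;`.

Expr -> x | z z | x Atom x | z Term; Term -> z x | x x Term | z | x x; Atom -> x

Generating nonterminals: {Atom, Expr, Term}.
Reachable from Expr after that: {Atom, Expr, Term}.
Removed useless symbols: {Factor} and every production mentioning them.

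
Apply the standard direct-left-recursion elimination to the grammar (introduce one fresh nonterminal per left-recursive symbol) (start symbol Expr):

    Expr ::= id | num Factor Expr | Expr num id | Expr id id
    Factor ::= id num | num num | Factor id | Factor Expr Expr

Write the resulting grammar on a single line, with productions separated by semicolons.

Expr ::= id Expr1 | num Factor Expr Expr1; Factor ::= id num Factor1 | num num Factor1; Expr1 ::= num id Expr1 | id id Expr1 | ε; Factor1 ::= id Factor1 | Expr Expr Factor1 | ε

Directly left-recursive nonterminals: Expr, Factor.
For Expr: α = {num id, id id}, β = {id, num Factor Expr}. Rewrite as Expr → β Expr1 and Expr1 → α Expr1 | ε.
For Factor: α = {id, Expr Expr}, β = {id num, num num}. Rewrite as Factor → β Factor1 and Factor1 → α Factor1 | ε.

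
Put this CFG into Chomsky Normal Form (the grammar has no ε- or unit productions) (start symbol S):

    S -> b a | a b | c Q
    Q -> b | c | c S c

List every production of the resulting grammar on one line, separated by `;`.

Introduce a nonterminal for each terminal appearing in a rule of length ≥ 2: X1 → b, X2 → a, X3 → c.
Binarize each right-hand side of length ≥ 3 by chaining fresh nonterminals (Y1, Y2, …): affected rules were Q → X3 S X3.

S -> X1 X2 | X2 X1 | X3 Q; Q -> b | c | X3 Y1; X1 -> b; X2 -> a; X3 -> c; Y1 -> S X3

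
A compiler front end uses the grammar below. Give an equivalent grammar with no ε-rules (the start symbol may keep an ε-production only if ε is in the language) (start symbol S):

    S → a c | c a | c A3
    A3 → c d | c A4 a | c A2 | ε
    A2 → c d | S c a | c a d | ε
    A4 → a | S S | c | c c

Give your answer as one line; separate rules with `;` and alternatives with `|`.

The nullable symbols are {A2, A3}.
ε ∉ L(G), so no ε-production is kept.
For each production, add variants omitting each subset of nullable occurrences: S → c A3 gives c A3 | c. A3 → c A2 gives c A2 | c.

S → a c | c a | c A3 | c; A3 → c d | c A4 a | c A2 | c; A2 → c d | S c a | c a d; A4 → a | S S | c | c c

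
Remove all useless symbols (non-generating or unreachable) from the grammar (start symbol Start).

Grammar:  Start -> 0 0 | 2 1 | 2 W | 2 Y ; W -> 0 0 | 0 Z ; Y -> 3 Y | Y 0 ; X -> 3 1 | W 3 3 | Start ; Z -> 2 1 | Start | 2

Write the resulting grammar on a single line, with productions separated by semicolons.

Start -> 0 0 | 2 1 | 2 W; W -> 0 0 | 0 Z; Z -> 2 1 | Start | 2

Generating nonterminals: {Start, W, X, Z}.
Reachable from Start after that: {Start, W, Z}.
Removed useless symbols: {X, Y} and every production mentioning them.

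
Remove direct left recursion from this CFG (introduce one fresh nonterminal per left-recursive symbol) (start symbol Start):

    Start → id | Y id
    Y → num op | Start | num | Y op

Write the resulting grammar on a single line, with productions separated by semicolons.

Directly left-recursive nonterminal: Y.
For Y: α = {op}, β = {num op, Start, num}. Rewrite as Y → β Y1 and Y1 → α Y1 | ε.

Start → id | Y id; Y → num op Y1 | Start Y1 | num Y1; Y1 → op Y1 | ε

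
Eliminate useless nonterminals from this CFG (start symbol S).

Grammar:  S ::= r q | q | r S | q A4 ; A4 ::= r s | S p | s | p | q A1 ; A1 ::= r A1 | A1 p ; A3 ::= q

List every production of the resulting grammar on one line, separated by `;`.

Generating nonterminals: {A3, A4, S}.
Reachable from S after that: {A4, S}.
Removed useless symbols: {A1, A3} and every production mentioning them.

S ::= r q | q | r S | q A4; A4 ::= r s | S p | s | p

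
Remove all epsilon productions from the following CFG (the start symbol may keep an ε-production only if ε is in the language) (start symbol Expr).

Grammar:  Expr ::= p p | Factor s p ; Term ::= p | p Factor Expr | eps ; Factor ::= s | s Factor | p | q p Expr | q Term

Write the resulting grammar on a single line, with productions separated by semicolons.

Expr ::= p p | Factor s p; Term ::= p | p Factor Expr; Factor ::= s | s Factor | p | q p Expr | q Term | q

The nullable symbols are {Term}.
ε ∉ L(G), so no ε-production is kept.
For each production, add variants omitting each subset of nullable occurrences: Factor → q Term gives q Term | q.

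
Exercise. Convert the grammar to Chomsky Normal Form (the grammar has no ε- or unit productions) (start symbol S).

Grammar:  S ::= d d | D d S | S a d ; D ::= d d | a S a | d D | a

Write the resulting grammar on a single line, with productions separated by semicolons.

Introduce a nonterminal for each terminal appearing in a rule of length ≥ 2: X1 → d, X2 → a.
Binarize each right-hand side of length ≥ 3 by chaining fresh nonterminals (Y1, Y2, …): affected rules were S → D X1 S; S → S X2 X1; D → X2 S X2.

S ::= X1 X1 | D Y1 | S Y2; D ::= X1 X1 | X2 Y3 | X1 D | a; X1 ::= d; X2 ::= a; Y1 ::= X1 S; Y2 ::= X2 X1; Y3 ::= S X2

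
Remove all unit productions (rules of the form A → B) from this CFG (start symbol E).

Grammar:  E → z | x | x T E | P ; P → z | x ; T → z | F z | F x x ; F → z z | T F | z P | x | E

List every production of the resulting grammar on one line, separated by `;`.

E → z | x | x T E; P → z | x; T → z | F z | F x x; F → z | x | x T E | z z | T F | z P

Unit pairs: E ⇒* {P}; F ⇒* {E, P}.
For each unit pair (A, B), copy every non-unit production of B to A, then drop all unit productions.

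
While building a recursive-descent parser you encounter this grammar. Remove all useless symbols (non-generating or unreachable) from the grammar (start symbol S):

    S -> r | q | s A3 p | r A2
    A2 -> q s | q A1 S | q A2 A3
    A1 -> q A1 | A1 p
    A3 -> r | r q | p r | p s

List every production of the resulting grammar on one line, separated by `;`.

Generating nonterminals: {A2, A3, S}.
Reachable from S after that: {A2, A3, S}.
Removed useless symbols: {A1} and every production mentioning them.

S -> r | q | s A3 p | r A2; A2 -> q s | q A2 A3; A3 -> r | r q | p r | p s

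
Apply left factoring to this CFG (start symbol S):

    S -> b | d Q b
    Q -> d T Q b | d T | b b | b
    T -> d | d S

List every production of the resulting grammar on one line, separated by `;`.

S -> b | d Q b; Q -> d T Q' | b Q''; T -> d T'; Q' -> Q b | epsilon; Q'' -> b | epsilon; T' -> epsilon | S

Q has alternatives sharing prefix 'd T': factor to Q → d T Q' with Q' → Q b | ε.
Q has alternatives sharing prefix 'b': factor to Q → b Q'' with Q'' → b | ε.
T has alternatives sharing prefix 'd': factor to T → d T' with T' → ε | S.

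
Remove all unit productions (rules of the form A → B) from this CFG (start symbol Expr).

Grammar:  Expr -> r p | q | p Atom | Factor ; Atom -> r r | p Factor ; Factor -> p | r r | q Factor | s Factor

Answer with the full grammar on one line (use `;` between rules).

Unit pairs: Expr ⇒* {Factor}.
For every A with A ⇒* B via unit rules, add B's non-unit alternatives to A; then delete every rule of the form X → Y.

Expr -> p | r r | q Factor | s Factor | r p | q | p Atom; Atom -> r r | p Factor; Factor -> p | r r | q Factor | s Factor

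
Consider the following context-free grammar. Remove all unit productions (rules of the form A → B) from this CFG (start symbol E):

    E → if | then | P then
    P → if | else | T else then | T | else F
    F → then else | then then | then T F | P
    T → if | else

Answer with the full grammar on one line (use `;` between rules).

E → if | then | P then; P → if | else | T else then | else F; F → then else | then then | then T F | if | else | T else then | else F; T → if | else

Unit pairs: F ⇒* {P, T}; P ⇒* {T}.
For every A with A ⇒* B via unit rules, add B's non-unit alternatives to A; then delete every rule of the form X → Y.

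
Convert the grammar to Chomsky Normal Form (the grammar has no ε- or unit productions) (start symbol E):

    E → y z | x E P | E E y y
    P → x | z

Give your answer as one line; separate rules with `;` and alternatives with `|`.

Introduce a nonterminal for each terminal appearing in a rule of length ≥ 2: X1 → y, X2 → z, X3 → x.
Binarize each right-hand side of length ≥ 3 by chaining fresh nonterminals (Y1, Y2, …): affected rules were E → X3 E P; E → E E X1 X1.

E → X1 X2 | X3 Y1 | E Y2; P → x | z; X1 → y; X2 → z; X3 → x; Y1 → E P; Y2 → E Y3; Y3 → X1 X1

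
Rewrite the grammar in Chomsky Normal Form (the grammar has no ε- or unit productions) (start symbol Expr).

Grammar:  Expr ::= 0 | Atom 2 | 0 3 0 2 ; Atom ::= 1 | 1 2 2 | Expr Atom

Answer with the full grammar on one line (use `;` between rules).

Expr ::= 0 | Atom X1 | X2 Y1; Atom ::= 1 | X4 Y3 | Expr Atom; X1 ::= 2; X2 ::= 0; X3 ::= 3; X4 ::= 1; Y1 ::= X3 Y2; Y2 ::= X2 X1; Y3 ::= X1 X1

Introduce a nonterminal for each terminal appearing in a rule of length ≥ 2: X1 → 2, X2 → 0, X3 → 3, X4 → 1.
Binarize each right-hand side of length ≥ 3 by chaining fresh nonterminals (Y1, Y2, …): affected rules were Expr → X2 X3 X2 X1; Atom → X4 X1 X1.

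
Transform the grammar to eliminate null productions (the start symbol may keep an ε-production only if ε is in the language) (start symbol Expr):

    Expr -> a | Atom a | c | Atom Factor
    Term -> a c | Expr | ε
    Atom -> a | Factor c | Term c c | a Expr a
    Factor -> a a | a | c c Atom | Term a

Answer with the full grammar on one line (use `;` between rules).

Nullable set = {Term}.
ε ∉ L(G), so no ε-production is kept.
Add the nullable-subset variants: Atom → Term c c gives Term c c | c c.

Expr -> a | Atom a | c | Atom Factor; Term -> a c | Expr; Atom -> a | Factor c | Term c c | c c | a Expr a; Factor -> a a | a | c c Atom | Term a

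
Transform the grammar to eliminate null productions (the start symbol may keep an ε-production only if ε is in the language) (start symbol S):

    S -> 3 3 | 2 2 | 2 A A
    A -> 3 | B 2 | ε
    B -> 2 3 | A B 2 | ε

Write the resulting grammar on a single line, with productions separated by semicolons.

S -> 3 3 | 2 2 | 2 A A | 2 A | 2; A -> 3 | B 2 | 2; B -> 2 3 | A B 2 | A 2 | B 2 | 2

Nullable set = {A, B}.
ε ∉ L(G), so no ε-production is kept.
Expand every rule over subsets of its nullable positions: S → 2 A A gives 2 A A | 2 A | 2. A → B 2 gives B 2 | 2. B → A B 2 gives A B 2 | A 2 | B 2 | 2.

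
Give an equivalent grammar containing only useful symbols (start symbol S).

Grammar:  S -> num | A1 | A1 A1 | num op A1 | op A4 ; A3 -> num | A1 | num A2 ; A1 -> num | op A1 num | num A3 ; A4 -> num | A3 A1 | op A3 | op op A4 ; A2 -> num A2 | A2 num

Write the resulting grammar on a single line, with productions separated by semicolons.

Generating nonterminals: {A1, A3, A4, S}.
Reachable from S after that: {A1, A3, A4, S}.
Removed useless symbols: {A2} and every production mentioning them.

S -> num | A1 | A1 A1 | num op A1 | op A4; A3 -> num | A1; A1 -> num | op A1 num | num A3; A4 -> num | A3 A1 | op A3 | op op A4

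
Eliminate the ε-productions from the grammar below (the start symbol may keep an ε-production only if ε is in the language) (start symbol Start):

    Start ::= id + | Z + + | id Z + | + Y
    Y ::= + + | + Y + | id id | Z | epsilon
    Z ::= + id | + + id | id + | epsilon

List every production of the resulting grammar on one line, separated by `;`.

Start ::= id + | Z + + | + + | id Z + | + Y | +; Y ::= + + | + Y + | id id | Z; Z ::= + id | + + id | id +

Nullable nonterminals: {Y, Z}.
ε ∉ L(G), so no ε-production is kept.
Add the nullable-subset variants: Start → Z + + gives Z + + | + +. Start → + Y gives + Y | +.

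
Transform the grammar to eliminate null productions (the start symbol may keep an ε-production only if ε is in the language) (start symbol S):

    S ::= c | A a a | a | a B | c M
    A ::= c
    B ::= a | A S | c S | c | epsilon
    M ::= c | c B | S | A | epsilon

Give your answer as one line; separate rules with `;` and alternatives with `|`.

S ::= c | A a a | a | a B | c M; A ::= c; B ::= a | A S | c S | c; M ::= c | c B | S | A

Nullable set = {B, M}.
ε ∉ L(G), so no ε-production is kept.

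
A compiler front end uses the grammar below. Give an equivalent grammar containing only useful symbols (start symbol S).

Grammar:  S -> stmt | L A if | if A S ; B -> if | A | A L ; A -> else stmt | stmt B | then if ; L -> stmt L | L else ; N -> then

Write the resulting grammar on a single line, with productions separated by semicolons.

Generating nonterminals: {A, B, N, S}.
Reachable from S after that: {A, B, S}.
Removed useless symbols: {L, N} and every production mentioning them.

S -> stmt | if A S; B -> if | A; A -> else stmt | stmt B | then if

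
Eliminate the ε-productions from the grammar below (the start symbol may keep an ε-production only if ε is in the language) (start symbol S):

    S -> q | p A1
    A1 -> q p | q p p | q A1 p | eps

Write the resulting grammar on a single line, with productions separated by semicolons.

S -> q | p A1 | p; A1 -> q p | q p p | q A1 p

The nullable symbols are {A1}.
ε ∉ L(G), so no ε-production is kept.
Expand every rule over subsets of its nullable positions: S → p A1 gives p A1 | p.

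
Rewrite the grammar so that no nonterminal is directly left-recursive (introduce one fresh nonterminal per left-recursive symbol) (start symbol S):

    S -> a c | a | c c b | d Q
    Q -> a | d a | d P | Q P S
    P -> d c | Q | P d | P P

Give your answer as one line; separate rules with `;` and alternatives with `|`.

S -> a c | a | c c b | d Q; Q -> a Q' | d a Q' | d P Q'; P -> d c P' | Q P'; Q' -> P S Q' | ε; P' -> d P' | P P' | ε

Directly left-recursive nonterminals: Q, P.
For Q: α = {P S}, β = {a, d a, d P}. Rewrite as Q → β Q' and Q' → α Q' | ε.
For P: α = {d, P}, β = {d c, Q}. Rewrite as P → β P' and P' → α P' | ε.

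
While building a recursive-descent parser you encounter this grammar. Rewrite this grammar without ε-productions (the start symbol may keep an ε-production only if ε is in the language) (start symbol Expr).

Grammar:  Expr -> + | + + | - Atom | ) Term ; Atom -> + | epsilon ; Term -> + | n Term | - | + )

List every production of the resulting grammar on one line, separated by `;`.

Expr -> + | + + | - Atom | - | ) Term; Atom -> +; Term -> + | n Term | - | + )

Nullable set = {Atom}.
ε ∉ L(G), so no ε-production is kept.
For each production, add variants omitting each subset of nullable occurrences: Expr → - Atom gives - Atom | -.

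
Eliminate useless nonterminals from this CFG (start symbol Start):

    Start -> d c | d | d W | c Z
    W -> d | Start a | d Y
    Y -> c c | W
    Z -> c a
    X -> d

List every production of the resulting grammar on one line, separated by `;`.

Start -> d c | d | d W | c Z; W -> d | Start a | d Y; Y -> c c | W; Z -> c a

Generating nonterminals: {Start, W, X, Y, Z}.
Reachable from Start after that: {Start, W, Y, Z}.
Removed useless symbols: {X} and every production mentioning them.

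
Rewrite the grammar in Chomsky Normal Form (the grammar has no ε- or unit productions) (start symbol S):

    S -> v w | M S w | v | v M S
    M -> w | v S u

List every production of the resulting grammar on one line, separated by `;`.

S -> X1 X2 | M Y1 | v | X1 Y2; M -> w | X1 Y3; X1 -> v; X2 -> w; X3 -> u; Y1 -> S X2; Y2 -> M S; Y3 -> S X3

Introduce a nonterminal for each terminal appearing in a rule of length ≥ 2: X1 → v, X2 → w, X3 → u.
Binarize each right-hand side of length ≥ 3 by chaining fresh nonterminals (Y1, Y2, …): affected rules were S → M S X2; S → X1 M S; M → X1 S X3.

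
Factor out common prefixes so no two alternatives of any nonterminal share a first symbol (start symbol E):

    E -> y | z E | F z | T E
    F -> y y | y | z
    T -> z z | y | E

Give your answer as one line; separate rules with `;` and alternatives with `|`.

E -> y | z E | F z | T E; F -> z | y F'; T -> z z | y | E; F' -> y | ε

F has alternatives sharing prefix 'y': factor to F → y F' with F' → y | ε.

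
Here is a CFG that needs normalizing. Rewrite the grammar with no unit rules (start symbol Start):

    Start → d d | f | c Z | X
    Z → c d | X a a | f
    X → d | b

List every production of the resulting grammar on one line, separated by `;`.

Unit pairs: Start ⇒* {X}.
Replace each nonterminal's rules with the union of the non-unit rules of every nonterminal it unit-derives.

Start → d d | f | c Z | d | b; Z → c d | X a a | f; X → d | b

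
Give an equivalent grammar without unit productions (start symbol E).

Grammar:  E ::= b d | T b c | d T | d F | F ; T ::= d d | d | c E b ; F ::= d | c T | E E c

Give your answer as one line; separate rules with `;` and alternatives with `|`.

Unit pairs: E ⇒* {F}.
For each unit pair (A, B), copy every non-unit production of B to A, then drop all unit productions.

E ::= b d | T b c | d T | d F | d | c T | E E c; T ::= d d | d | c E b; F ::= d | c T | E E c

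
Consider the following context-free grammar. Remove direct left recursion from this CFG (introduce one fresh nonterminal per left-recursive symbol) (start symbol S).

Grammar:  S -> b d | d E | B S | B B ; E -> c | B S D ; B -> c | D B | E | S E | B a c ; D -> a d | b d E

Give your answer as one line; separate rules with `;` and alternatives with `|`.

B is directly left-recursive.
For B: α = {a c}, β = {c, D B, E, S E}. Rewrite as B → β B' and B' → α B' | ε.

S -> b d | d E | B S | B B; E -> c | B S D; B -> c B' | D B B' | E B' | S E B'; D -> a d | b d E; B' -> a c B' | ε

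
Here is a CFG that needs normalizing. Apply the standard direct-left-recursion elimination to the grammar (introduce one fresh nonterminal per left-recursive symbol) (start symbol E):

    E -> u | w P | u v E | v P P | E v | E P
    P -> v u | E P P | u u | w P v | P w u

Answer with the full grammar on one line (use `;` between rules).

Directly left-recursive nonterminals: E, P.
For E: α = {v, P}, β = {u, w P, u v E, v P P}. Rewrite as E → β E' and E' → α E' | ε.
For P: α = {w u}, β = {v u, E P P, u u, w P v}. Rewrite as P → β P' and P' → α P' | ε.

E -> u E' | w P E' | u v E E' | v P P E'; P -> v u P' | E P P P' | u u P' | w P v P'; E' -> v E' | P E' | ε; P' -> w u P' | ε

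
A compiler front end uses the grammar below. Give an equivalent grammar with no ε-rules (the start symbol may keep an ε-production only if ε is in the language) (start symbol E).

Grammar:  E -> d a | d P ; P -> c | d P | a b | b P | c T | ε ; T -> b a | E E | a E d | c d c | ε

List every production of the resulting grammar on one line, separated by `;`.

Nullable nonterminals: {P, T}.
ε ∉ L(G), so no ε-production is kept.
Expand every rule over subsets of its nullable positions: E → d P gives d P | d. P → d P gives d P | d. P → b P gives b P | b.

E -> d a | d P | d; P -> c | d P | d | a b | b P | b | c T; T -> b a | E E | a E d | c d c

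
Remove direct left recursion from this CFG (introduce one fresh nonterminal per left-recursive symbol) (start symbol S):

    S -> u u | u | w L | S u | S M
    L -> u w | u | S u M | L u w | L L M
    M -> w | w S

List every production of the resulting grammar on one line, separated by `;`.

S -> u u S' | u S' | w L S'; L -> u w L' | u L' | S u M L'; M -> w | w S; S' -> u S' | M S' | ε; L' -> u w L' | L M L' | ε

Directly left-recursive nonterminals: S, L.
For S: α = {u, M}, β = {u u, u, w L}. Rewrite as S → β S' and S' → α S' | ε.
For L: α = {u w, L M}, β = {u w, u, S u M}. Rewrite as L → β L' and L' → α L' | ε.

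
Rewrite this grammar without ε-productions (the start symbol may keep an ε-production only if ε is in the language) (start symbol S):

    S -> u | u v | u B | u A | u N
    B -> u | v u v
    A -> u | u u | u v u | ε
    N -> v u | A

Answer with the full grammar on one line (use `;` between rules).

Nullable set = {A, N}.
ε ∉ L(G), so no ε-production is kept.

S -> u | u v | u B | u A | u N; B -> u | v u v; A -> u | u u | u v u; N -> v u | A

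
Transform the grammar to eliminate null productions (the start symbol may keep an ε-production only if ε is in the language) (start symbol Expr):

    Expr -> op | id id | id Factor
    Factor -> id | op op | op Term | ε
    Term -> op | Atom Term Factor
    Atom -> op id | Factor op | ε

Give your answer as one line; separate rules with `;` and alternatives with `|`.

Expr -> op | id id | id Factor | id; Factor -> id | op op | op Term; Term -> op | Atom Term Factor | Atom Term | Term Factor; Atom -> op id | Factor op | op

Nullable set = {Atom, Factor}.
ε ∉ L(G), so no ε-production is kept.
For each production, add variants omitting each subset of nullable occurrences: Expr → id Factor gives id Factor | id. Term → Atom Term Factor gives Atom Term Factor | Atom Term | Term Factor. Atom → Factor op gives Factor op | op.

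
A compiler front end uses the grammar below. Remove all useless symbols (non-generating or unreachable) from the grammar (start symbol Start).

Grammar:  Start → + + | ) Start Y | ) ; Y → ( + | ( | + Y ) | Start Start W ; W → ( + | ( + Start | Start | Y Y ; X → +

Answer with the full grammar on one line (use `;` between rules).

Generating nonterminals: {Start, W, X, Y}.
Reachable from Start after that: {Start, W, Y}.
Removed useless symbols: {X} and every production mentioning them.

Start → + + | ) Start Y | ); Y → ( + | ( | + Y ) | Start Start W; W → ( + | ( + Start | Start | Y Y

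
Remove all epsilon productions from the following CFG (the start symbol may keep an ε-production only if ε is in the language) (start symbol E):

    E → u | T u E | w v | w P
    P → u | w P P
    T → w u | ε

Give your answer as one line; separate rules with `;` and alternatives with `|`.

Nullable nonterminals: {T}.
ε ∉ L(G), so no ε-production is kept.
Expand every rule over subsets of its nullable positions: E → T u E gives T u E | u E.

E → u | T u E | u E | w v | w P; P → u | w P P; T → w u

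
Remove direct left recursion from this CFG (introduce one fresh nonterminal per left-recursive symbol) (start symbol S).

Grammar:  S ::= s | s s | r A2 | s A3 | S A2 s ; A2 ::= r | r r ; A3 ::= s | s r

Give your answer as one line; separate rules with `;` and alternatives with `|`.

S ::= s S' | s s S' | r A2 S' | s A3 S'; A2 ::= r | r r; A3 ::= s | s r; S' ::= A2 s S' | epsilon

S is directly left-recursive.
For S: α = {A2 s}, β = {s, s s, r A2, s A3}. Rewrite as S → β S' and S' → α S' | ε.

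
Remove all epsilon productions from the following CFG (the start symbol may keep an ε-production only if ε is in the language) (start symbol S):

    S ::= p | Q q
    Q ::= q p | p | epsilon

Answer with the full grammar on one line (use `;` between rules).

Nullable nonterminals: {Q}.
ε ∉ L(G), so no ε-production is kept.
For each production, add variants omitting each subset of nullable occurrences: S → Q q gives Q q | q.

S ::= p | Q q | q; Q ::= q p | p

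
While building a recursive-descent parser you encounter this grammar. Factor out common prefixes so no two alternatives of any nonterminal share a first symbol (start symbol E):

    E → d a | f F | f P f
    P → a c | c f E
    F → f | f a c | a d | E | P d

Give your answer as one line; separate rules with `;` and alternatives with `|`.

E has alternatives sharing prefix 'f': factor to E → f E' with E' → F | P f.
F has alternatives sharing prefix 'f': factor to F → f F' with F' → ε | a c.

E → d a | f E'; P → a c | c f E; F → a d | E | P d | f F'; E' → F | P f; F' → ε | a c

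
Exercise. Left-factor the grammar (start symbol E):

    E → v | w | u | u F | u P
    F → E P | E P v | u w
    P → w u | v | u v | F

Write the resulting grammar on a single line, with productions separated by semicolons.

E has alternatives sharing prefix 'u': factor to E → u E' with E' → ε | F | P.
F has alternatives sharing prefix 'E P': factor to F → E P F' with F' → ε | v.

E → v | w | u E'; F → u w | E P F'; P → w u | v | u v | F; E' → ε | F | P; F' → ε | v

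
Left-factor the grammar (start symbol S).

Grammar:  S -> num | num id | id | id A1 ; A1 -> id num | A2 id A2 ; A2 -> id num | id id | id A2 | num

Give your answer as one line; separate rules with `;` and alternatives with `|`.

S -> num S' | id S''; A1 -> id num | A2 id A2; A2 -> num | id A2'; S' -> eps | id; S'' -> eps | A1; A2' -> num | id | A2

S has alternatives sharing prefix 'num': factor to S → num S' with S' → ε | id.
S has alternatives sharing prefix 'id': factor to S → id S'' with S'' → ε | A1.
A2 has alternatives sharing prefix 'id': factor to A2 → id A2' with A2' → num | id | A2.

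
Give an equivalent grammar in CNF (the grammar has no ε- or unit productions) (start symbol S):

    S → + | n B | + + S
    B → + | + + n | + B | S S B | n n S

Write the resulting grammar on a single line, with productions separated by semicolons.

S → + | X1 B | X2 Y1; B → + | X2 Y2 | X2 B | S Y3 | X1 Y4; X1 → n; X2 → +; Y1 → X2 S; Y2 → X2 X1; Y3 → S B; Y4 → X1 S

Introduce a nonterminal for each terminal appearing in a rule of length ≥ 2: X1 → n, X2 → +.
Binarize each right-hand side of length ≥ 3 by chaining fresh nonterminals (Y1, Y2, …): affected rules were S → X2 X2 S; B → X2 X2 X1; B → S S B; B → X1 X1 S.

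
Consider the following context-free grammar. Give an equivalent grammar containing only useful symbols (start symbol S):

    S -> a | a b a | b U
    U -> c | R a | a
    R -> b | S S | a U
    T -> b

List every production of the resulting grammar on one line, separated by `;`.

S -> a | a b a | b U; U -> c | R a | a; R -> b | S S | a U

Generating nonterminals: {R, S, T, U}.
Reachable from S after that: {R, S, U}.
Removed useless symbols: {T} and every production mentioning them.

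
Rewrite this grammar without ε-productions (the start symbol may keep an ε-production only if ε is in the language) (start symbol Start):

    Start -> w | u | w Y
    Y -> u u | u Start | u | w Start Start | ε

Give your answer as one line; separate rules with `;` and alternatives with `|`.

Nullable nonterminals: {Y}.
ε ∉ L(G), so no ε-production is kept.

Start -> w | u | w Y; Y -> u u | u Start | u | w Start Start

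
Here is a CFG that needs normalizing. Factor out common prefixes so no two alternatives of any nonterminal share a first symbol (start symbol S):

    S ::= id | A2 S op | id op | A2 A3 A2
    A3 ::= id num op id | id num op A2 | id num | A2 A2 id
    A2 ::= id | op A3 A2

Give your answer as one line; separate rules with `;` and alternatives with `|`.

S has alternatives sharing prefix 'id': factor to S → id S' with S' → ε | op.
S has alternatives sharing prefix 'A2': factor to S → A2 S'' with S'' → S op | A3 A2.
A3 has alternatives sharing prefix 'id num': factor to A3 → id num A3' with A3' → op id | op A2 | ε.
A3' has alternatives sharing prefix 'op': factor to A3' → op A3'' with A3'' → id | A2.

S ::= id S' | A2 S''; A3 ::= A2 A2 id | id num A3'; A2 ::= id | op A3 A2; S' ::= ε | op; S'' ::= S op | A3 A2; A3' ::= ε | op A3''; A3'' ::= id | A2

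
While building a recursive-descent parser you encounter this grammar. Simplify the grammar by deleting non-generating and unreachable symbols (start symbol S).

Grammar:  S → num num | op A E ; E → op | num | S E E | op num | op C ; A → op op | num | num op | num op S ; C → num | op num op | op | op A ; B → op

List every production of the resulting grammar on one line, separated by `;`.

Generating nonterminals: {A, B, C, E, S}.
Reachable from S after that: {A, C, E, S}.
Removed useless symbols: {B} and every production mentioning them.

S → num num | op A E; E → op | num | S E E | op num | op C; A → op op | num | num op | num op S; C → num | op num op | op | op A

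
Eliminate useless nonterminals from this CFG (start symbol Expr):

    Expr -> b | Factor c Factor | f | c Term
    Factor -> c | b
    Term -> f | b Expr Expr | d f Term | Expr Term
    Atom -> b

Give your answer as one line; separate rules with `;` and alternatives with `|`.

Generating nonterminals: {Atom, Expr, Factor, Term}.
Reachable from Expr after that: {Expr, Factor, Term}.
Removed useless symbols: {Atom} and every production mentioning them.

Expr -> b | Factor c Factor | f | c Term; Factor -> c | b; Term -> f | b Expr Expr | d f Term | Expr Term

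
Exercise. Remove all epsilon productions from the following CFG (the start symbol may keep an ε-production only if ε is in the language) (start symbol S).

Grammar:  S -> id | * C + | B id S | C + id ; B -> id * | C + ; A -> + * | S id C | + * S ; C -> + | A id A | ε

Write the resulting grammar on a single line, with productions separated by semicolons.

Nullable set = {C}.
ε ∉ L(G), so no ε-production is kept.
Expand every rule over subsets of its nullable positions: S → * C + gives * C + | * +. S → C + id gives C + id | + id. B → C + gives C + | +. A → S id C gives S id C | S id.

S -> id | * C + | * + | B id S | C + id | + id; B -> id * | C + | +; A -> + * | S id C | S id | + * S; C -> + | A id A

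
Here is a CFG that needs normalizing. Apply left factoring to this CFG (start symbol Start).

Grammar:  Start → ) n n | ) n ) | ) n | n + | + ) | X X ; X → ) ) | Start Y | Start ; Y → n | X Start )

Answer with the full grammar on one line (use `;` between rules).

Start has alternatives sharing prefix ') n': factor to Start → ) n Start1 with Start1 → n | ) | ε.
X has alternatives sharing prefix 'Start': factor to X → Start X1 with X1 → Y | ε.

Start → n + | + ) | X X | ) n Start1; X → ) ) | Start X1; Y → n | X Start ); Start1 → n | ) | ε; X1 → Y | ε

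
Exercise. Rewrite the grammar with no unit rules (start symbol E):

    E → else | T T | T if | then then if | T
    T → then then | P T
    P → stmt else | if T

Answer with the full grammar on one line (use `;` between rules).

Unit pairs: E ⇒* {T}.
Replace each nonterminal's rules with the union of the non-unit rules of every nonterminal it unit-derives.

E → else | T T | T if | then then if | then then | P T; T → then then | P T; P → stmt else | if T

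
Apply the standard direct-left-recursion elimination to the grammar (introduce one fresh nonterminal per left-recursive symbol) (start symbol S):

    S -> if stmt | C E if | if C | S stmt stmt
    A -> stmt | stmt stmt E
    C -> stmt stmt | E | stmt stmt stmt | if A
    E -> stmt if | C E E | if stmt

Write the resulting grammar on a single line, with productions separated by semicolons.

S -> if stmt S' | C E if S' | if C S'; A -> stmt | stmt stmt E; C -> stmt stmt | E | stmt stmt stmt | if A; E -> stmt if | C E E | if stmt; S' -> stmt stmt S' | ε

Left recursion appears on S.
For S: α = {stmt stmt}, β = {if stmt, C E if, if C}. Rewrite as S → β S' and S' → α S' | ε.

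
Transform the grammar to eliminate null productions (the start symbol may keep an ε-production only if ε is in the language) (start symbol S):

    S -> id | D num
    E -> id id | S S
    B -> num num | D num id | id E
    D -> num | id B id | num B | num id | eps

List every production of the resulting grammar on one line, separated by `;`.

S -> id | D num | num; E -> id id | S S; B -> num num | D num id | num id | id E; D -> num | id B id | num B | num id

Nullable nonterminals: {D}.
ε ∉ L(G), so no ε-production is kept.
Expand every rule over subsets of its nullable positions: S → D num gives D num | num. B → D num id gives D num id | num id.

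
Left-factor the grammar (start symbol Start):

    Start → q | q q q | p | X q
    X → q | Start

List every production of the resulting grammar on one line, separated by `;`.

Start has alternatives sharing prefix 'q': factor to Start → q Start1 with Start1 → ε | q q.

Start → p | X q | q Start1; X → q | Start; Start1 → ε | q q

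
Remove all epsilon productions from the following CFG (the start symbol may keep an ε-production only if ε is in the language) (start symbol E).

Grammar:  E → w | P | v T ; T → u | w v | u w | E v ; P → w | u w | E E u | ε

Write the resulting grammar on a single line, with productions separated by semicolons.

E → w | P | v T | ε; T → u | w v | u w | E v | v; P → w | u w | E E u | E u | u

Nullable set = {E, P}.
ε ∈ L(G) since E is nullable, so keep E → ε.
For each production, add variants omitting each subset of nullable occurrences: T → E v gives E v | v. P → E E u gives E E u | E u | u.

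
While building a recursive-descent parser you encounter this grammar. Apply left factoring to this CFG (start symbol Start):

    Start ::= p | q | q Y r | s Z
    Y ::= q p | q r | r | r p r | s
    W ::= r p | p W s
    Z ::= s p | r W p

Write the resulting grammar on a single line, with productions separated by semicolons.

Start has alternatives sharing prefix 'q': factor to Start → q Start1 with Start1 → ε | Y r.
Y has alternatives sharing prefix 'q': factor to Y → q Y1 with Y1 → p | r.
Y has alternatives sharing prefix 'r': factor to Y → r Y2 with Y2 → ε | p r.

Start ::= p | s Z | q Start1; Y ::= s | q Y1 | r Y2; W ::= r p | p W s; Z ::= s p | r W p; Start1 ::= ε | Y r; Y1 ::= p | r; Y2 ::= ε | p r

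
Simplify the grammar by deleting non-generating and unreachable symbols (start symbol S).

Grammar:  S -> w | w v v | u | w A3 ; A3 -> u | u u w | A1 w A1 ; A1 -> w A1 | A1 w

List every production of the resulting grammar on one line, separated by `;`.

Generating nonterminals: {A3, S}.
Reachable from S after that: {A3, S}.
Removed useless symbols: {A1} and every production mentioning them.

S -> w | w v v | u | w A3; A3 -> u | u u w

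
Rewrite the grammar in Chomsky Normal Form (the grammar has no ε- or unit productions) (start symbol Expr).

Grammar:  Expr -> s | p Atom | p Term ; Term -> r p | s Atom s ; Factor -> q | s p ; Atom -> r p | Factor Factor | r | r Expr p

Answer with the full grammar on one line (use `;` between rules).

Introduce a nonterminal for each terminal appearing in a rule of length ≥ 2: X1 → p, X2 → r, X3 → s.
Binarize each right-hand side of length ≥ 3 by chaining fresh nonterminals (Y1, Y2, …): affected rules were Term → X3 Atom X3; Atom → X2 Expr X1.

Expr -> s | X1 Atom | X1 Term; Term -> X2 X1 | X3 Y1; Factor -> q | X3 X1; Atom -> X2 X1 | Factor Factor | r | X2 Y2; X1 -> p; X2 -> r; X3 -> s; Y1 -> Atom X3; Y2 -> Expr X1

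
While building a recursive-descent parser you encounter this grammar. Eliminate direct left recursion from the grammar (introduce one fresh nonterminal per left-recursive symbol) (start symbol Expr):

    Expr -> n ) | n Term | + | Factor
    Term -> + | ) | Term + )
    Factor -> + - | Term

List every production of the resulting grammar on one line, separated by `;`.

Expr -> n ) | n Term | + | Factor; Term -> + Term1 | ) Term1; Factor -> + - | Term; Term1 -> + ) Term1 | eps

Left recursion appears on Term.
For Term: α = {+ )}, β = {+, )}. Rewrite as Term → β Term1 and Term1 → α Term1 | ε.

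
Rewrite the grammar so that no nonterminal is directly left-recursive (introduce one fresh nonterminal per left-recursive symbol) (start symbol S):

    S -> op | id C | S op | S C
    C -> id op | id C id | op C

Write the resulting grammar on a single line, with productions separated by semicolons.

S -> op S' | id C S'; C -> id op | id C id | op C; S' -> op S' | C S' | ε

S is directly left-recursive.
For S: α = {op, C}, β = {op, id C}. Rewrite as S → β S' and S' → α S' | ε.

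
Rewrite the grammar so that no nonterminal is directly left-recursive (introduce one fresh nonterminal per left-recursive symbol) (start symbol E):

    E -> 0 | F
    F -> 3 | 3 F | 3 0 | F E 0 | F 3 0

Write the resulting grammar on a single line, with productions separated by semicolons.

Directly left-recursive nonterminal: F.
For F: α = {E 0, 3 0}, β = {3, 3 F, 3 0}. Rewrite as F → β F' and F' → α F' | ε.

E -> 0 | F; F -> 3 F' | 3 F F' | 3 0 F'; F' -> E 0 F' | 3 0 F' | ε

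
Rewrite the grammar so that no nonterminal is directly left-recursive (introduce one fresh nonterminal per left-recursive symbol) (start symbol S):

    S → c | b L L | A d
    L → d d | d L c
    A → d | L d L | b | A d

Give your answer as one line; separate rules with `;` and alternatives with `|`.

S → c | b L L | A d; L → d d | d L c; A → d A' | L d L A' | b A'; A' → d A' | ε

Left recursion appears on A.
For A: α = {d}, β = {d, L d L, b}. Rewrite as A → β A' and A' → α A' | ε.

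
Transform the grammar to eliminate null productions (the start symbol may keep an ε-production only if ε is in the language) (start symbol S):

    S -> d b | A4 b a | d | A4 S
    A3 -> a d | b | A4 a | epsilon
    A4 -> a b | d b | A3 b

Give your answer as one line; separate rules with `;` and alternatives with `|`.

The nullable symbols are {A3}.
ε ∉ L(G), so no ε-production is kept.
Expand every rule over subsets of its nullable positions: A4 → A3 b gives A3 b | b.

S -> d b | A4 b a | d | A4 S; A3 -> a d | b | A4 a; A4 -> a b | d b | A3 b | b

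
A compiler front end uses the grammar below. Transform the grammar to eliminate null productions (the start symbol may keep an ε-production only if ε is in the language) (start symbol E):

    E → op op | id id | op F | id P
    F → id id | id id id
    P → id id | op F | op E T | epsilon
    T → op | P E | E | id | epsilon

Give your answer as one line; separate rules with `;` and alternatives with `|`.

Nullable set = {P, T}.
ε ∉ L(G), so no ε-production is kept.
Add the nullable-subset variants: E → id P gives id P | id. P → op E T gives op E T | op E. T → P E gives P E | E.

E → op op | id id | op F | id P | id; F → id id | id id id; P → id id | op F | op E T | op E; T → op | P E | E | id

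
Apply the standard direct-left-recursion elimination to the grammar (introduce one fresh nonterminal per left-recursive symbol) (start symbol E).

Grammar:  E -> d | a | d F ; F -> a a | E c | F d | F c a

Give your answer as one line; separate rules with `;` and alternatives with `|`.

Left recursion appears on F.
For F: α = {d, c a}, β = {a a, E c}. Rewrite as F → β F' and F' → α F' | ε.

E -> d | a | d F; F -> a a F' | E c F'; F' -> d F' | c a F' | ε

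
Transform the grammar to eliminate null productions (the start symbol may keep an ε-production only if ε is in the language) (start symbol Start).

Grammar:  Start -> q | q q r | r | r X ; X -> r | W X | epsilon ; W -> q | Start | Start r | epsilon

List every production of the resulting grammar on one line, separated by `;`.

Start -> q | q q r | r | r X; X -> r | W X | W; W -> q | Start | Start r

The nullable symbols are {W, X}.
ε ∉ L(G), so no ε-production is kept.
Expand every rule over subsets of its nullable positions: X → W X gives W X | W.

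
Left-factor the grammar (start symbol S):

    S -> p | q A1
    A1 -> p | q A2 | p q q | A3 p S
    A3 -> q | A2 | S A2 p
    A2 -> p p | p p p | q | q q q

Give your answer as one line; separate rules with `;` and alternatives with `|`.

S -> p | q A1; A1 -> q A2 | A3 p S | p A1'; A3 -> q | A2 | S A2 p; A2 -> p p A2' | q A2''; A1' -> ε | q q; A2' -> ε | p; A2'' -> ε | q q

A1 has alternatives sharing prefix 'p': factor to A1 → p A1' with A1' → ε | q q.
A2 has alternatives sharing prefix 'p p': factor to A2 → p p A2' with A2' → ε | p.
A2 has alternatives sharing prefix 'q': factor to A2 → q A2'' with A2'' → ε | q q.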